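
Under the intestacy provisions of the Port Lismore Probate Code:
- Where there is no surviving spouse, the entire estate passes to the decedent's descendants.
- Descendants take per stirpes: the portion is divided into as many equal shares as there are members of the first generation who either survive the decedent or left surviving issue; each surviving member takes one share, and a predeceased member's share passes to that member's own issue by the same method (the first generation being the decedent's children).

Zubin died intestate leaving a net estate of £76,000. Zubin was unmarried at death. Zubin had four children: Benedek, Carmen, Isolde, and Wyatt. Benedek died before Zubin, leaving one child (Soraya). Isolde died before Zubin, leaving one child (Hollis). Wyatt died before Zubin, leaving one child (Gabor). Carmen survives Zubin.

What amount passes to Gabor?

The entire £76,000 passes to the descendants.
That amount (£76,000) is divided into 4 shares of £19,000: Carmen takes £19,000; Benedek's £19,000 share passes to Benedek's issue; Isolde's £19,000 share passes to Isolde's issue; Wyatt's £19,000 share passes to Wyatt's issue.
Benedek's share (£19,000) passes entirely to Soraya.
Isolde's share (£19,000) passes entirely to Hollis.
Wyatt's share (£19,000) passes entirely to Gabor.

Gabor receives £19,000.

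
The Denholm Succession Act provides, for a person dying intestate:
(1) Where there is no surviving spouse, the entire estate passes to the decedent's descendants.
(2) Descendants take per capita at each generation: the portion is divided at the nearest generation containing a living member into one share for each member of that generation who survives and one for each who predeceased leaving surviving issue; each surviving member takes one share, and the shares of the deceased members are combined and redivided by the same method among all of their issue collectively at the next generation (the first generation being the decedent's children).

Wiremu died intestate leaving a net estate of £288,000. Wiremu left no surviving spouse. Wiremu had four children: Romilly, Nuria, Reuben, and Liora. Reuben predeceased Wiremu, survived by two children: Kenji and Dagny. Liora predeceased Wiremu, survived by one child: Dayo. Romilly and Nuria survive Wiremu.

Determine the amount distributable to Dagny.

The entire £288,000 passes to the descendants.
That amount (£288,000) is divided at the children's generation into 4 shares of £72,000. Romilly and Nuria each take £72,000. The 2 shares of the deceased (Reuben and Liora) are combined into a pool of £144,000.
That pool (£144,000) is divided at the grandchildren's generation equally among Kenji, Dagny, and Dayo: £48,000 each.

Dagny receives £48,000.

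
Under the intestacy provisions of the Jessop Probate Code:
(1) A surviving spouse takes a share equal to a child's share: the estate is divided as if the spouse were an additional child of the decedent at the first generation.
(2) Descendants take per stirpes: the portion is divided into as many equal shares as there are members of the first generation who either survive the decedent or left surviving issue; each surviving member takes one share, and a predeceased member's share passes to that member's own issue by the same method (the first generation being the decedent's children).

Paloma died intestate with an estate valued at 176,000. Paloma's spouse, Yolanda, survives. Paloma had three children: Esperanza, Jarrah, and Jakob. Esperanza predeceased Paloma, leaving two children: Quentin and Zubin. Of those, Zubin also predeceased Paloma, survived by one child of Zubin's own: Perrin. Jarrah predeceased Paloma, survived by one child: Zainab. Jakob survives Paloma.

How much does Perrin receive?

Perrin receives 22,000.

The spouse counts as an additional share at the children's level, so there are 4 primary shares of 44,000. Yolanda takes one such share (44,000).
The children's combined portion (132,000) is divided into 3 shares of 44,000: Jakob takes 44,000; Esperanza's 44,000 share passes to Esperanza's issue; Jarrah's 44,000 share passes to Jarrah's issue.
Esperanza's share (44,000) is divided into 2 shares of 22,000: Quentin takes 22,000; Zubin's 22,000 share passes to Zubin's issue.
Zubin's share (22,000) passes entirely to Perrin.
Jarrah's share (44,000) passes entirely to Zainab.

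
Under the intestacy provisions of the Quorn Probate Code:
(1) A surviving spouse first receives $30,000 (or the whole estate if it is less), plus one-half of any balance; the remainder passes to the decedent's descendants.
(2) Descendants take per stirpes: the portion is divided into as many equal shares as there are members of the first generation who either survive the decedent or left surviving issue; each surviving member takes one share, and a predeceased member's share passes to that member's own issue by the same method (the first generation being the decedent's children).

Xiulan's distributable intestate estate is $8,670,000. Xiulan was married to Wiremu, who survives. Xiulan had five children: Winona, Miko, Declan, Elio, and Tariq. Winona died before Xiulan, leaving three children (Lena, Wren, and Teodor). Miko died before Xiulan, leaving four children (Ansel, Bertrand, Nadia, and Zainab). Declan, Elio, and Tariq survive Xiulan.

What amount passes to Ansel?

Wiremu first takes $30,000, leaving a balance of $8,640,000. Wiremu then takes one-half of the balance ($4,320,000), for a total of $4,350,000. The remaining $4,320,000 passes to the descendants.
The descendants' portion ($4,320,000) is divided into 5 shares of $864,000: Declan, Elio, and Tariq each take $864,000; Winona's $864,000 share passes to Winona's issue; Miko's $864,000 share passes to Miko's issue.
Winona's share ($864,000) is divided into 3 shares of $288,000: Lena, Wren, and Teodor each take $288,000.
Miko's share ($864,000) is divided into 4 shares of $216,000: Ansel, Bertrand, Nadia, and Zainab each take $216,000.

Ansel receives $216,000.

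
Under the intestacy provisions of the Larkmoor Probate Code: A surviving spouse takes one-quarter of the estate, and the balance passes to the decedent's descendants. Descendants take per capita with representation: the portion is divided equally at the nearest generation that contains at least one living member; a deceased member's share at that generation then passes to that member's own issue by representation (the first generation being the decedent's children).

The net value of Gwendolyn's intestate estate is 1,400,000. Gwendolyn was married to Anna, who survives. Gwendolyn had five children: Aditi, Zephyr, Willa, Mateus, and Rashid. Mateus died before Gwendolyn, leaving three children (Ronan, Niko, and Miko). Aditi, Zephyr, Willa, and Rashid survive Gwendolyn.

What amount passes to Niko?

Niko receives 70,000.

Anna takes one-quarter of 1,400,000 = 350,000. The remaining 1,050,000 passes to the descendants.
The descendants' portion (1,050,000) is divided into 5 shares of 210,000: Aditi, Zephyr, Willa, and Rashid each take 210,000; Mateus's 210,000 share passes to Mateus's issue.
Mateus's share (210,000) is divided into 3 shares of 70,000: Ronan, Niko, and Miko each take 70,000.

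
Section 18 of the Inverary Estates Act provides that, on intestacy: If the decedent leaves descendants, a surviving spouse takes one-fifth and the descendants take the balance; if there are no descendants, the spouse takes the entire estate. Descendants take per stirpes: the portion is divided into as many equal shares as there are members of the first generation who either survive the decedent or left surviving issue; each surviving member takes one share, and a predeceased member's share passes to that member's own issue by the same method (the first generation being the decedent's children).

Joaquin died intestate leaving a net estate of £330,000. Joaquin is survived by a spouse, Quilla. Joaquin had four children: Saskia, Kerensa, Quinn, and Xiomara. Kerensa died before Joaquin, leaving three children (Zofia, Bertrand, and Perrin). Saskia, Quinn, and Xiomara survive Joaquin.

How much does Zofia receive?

Quilla takes one-fifth of £330,000 = £66,000. The remaining £264,000 passes to the descendants.
The descendants' portion (£264,000) is divided into 4 shares of £66,000: Saskia, Quinn, and Xiomara each take £66,000; Kerensa's £66,000 share passes to Kerensa's issue.
Kerensa's share (£66,000) is divided into 3 shares of £22,000: Zofia, Bertrand, and Perrin each take £22,000.

Zofia receives £22,000.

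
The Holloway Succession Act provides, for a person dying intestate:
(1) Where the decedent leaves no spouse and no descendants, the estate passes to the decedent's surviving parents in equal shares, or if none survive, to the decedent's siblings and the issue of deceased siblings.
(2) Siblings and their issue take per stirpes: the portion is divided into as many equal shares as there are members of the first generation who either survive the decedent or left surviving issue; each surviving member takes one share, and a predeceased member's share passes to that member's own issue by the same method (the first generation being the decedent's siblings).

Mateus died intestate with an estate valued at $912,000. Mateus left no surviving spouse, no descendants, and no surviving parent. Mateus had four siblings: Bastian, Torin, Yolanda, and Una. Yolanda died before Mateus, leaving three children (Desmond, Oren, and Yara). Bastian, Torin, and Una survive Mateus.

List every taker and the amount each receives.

Bastian: $228,000; Torin: $228,000; Desmond: $76,000; Oren: $76,000; Yara: $76,000; Una: $228,000

The entire $912,000 passes to the siblings and their issue.
That amount ($912,000) is divided into 4 shares of $228,000: Bastian, Torin, and Una each take $228,000; Yolanda's $228,000 share passes to Yolanda's issue.
Yolanda's share ($228,000) is divided into 3 shares of $76,000: Desmond, Oren, and Yara each take $76,000.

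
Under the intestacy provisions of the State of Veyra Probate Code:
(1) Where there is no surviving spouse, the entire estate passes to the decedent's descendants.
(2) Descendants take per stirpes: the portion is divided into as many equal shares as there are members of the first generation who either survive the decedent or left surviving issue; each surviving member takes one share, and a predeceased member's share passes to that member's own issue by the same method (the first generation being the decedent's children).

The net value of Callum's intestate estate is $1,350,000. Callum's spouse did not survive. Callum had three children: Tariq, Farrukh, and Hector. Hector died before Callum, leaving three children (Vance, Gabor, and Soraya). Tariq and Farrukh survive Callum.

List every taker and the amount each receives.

The entire $1,350,000 passes to the descendants.
That amount ($1,350,000) is divided into 3 shares of $450,000: Tariq and Farrukh each take $450,000; Hector's $450,000 share passes to Hector's issue.
Hector's share ($450,000) is divided into 3 shares of $150,000: Vance, Gabor, and Soraya each take $150,000.

Tariq: $450,000; Farrukh: $450,000; Vance: $150,000; Gabor: $150,000; Soraya: $150,000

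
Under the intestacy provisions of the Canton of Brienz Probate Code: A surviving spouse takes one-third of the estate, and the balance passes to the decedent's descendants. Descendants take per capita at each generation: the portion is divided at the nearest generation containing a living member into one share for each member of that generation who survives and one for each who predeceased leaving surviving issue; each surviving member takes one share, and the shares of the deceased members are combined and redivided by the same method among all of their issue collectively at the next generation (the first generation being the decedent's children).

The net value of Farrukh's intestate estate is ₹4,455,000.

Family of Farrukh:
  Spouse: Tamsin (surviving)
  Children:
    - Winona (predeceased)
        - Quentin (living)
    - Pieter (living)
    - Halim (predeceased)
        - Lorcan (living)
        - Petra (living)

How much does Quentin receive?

Tamsin takes one-third of ₹4,455,000 = ₹1,485,000. The remaining ₹2,970,000 passes to the descendants.
The descendants' portion (₹2,970,000) is divided at the children's generation into 3 shares of ₹990,000. Pieter takes ₹990,000. The 2 shares of the deceased (Winona and Halim) are combined into a pool of ₹1,980,000.
That pool (₹1,980,000) is divided at the grandchildren's generation equally among Quentin, Lorcan, and Petra: ₹660,000 each.

Quentin receives ₹660,000.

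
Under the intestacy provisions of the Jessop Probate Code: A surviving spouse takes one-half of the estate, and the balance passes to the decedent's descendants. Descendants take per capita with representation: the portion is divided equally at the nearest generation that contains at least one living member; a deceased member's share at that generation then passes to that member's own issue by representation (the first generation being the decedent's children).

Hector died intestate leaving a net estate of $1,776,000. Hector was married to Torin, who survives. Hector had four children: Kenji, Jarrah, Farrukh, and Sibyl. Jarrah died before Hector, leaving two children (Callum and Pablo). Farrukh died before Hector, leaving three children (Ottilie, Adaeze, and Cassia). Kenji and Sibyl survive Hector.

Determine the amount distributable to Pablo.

Pablo receives $111,000.

Torin takes one-half of $1,776,000 = $888,000. The remaining $888,000 passes to the descendants.
The descendants' portion ($888,000) is divided into 4 shares of $222,000: Kenji and Sibyl each take $222,000; Jarrah's $222,000 share passes to Jarrah's issue; Farrukh's $222,000 share passes to Farrukh's issue.
Jarrah's share ($222,000) is divided into 2 shares of $111,000: Callum and Pablo each take $111,000.
Farrukh's share ($222,000) is divided into 3 shares of $74,000: Ottilie, Adaeze, and Cassia each take $74,000.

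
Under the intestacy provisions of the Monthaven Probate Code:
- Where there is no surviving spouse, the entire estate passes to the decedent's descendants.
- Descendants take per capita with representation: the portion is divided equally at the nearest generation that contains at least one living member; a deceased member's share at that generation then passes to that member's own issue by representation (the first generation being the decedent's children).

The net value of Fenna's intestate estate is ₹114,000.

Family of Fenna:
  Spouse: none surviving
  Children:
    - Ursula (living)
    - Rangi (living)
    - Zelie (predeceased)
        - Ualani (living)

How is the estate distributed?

Ursula: ₹38,000; Rangi: ₹38,000; Ualani: ₹38,000

The entire ₹114,000 passes to the descendants.
That amount (₹114,000) is divided into 3 shares of ₹38,000: Ursula and Rangi each take ₹38,000; Zelie's ₹38,000 share passes to Zelie's issue.
Zelie's share (₹38,000) passes entirely to Ualani.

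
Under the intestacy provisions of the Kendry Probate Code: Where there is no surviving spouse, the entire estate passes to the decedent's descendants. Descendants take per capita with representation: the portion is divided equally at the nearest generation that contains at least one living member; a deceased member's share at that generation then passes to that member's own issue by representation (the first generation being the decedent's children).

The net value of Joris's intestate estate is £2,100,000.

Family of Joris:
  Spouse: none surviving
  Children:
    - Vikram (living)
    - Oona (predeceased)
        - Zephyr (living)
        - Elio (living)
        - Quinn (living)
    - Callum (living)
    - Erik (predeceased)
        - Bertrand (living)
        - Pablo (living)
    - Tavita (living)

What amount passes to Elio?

The entire £2,100,000 passes to the descendants.
That amount (£2,100,000) is divided into 5 shares of £420,000: Vikram, Callum, and Tavita each take £420,000; Oona's £420,000 share passes to Oona's issue; Erik's £420,000 share passes to Erik's issue.
Oona's share (£420,000) is divided into 3 shares of £140,000: Zephyr, Elio, and Quinn each take £140,000.
Erik's share (£420,000) is divided into 2 shares of £210,000: Bertrand and Pablo each take £210,000.

Elio receives £140,000.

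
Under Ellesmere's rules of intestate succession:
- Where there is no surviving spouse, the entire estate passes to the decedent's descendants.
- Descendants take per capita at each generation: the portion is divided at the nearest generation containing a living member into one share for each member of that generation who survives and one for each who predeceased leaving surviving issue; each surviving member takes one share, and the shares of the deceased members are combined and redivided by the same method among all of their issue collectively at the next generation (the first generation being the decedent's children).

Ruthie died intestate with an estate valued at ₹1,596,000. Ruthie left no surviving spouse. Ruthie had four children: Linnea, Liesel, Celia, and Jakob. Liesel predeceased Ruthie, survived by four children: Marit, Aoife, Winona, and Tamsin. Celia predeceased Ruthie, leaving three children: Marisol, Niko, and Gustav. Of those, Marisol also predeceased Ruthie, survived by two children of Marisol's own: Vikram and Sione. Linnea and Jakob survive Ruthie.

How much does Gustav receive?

Gustav receives ₹114,000.

The entire ₹1,596,000 passes to the descendants.
That amount (₹1,596,000) is divided at the children's generation into 4 shares of ₹399,000. Linnea and Jakob each take ₹399,000. The 2 shares of the deceased (Liesel and Celia) are combined into a pool of ₹798,000.
That pool (₹798,000) is divided at the grandchildren's generation into 7 shares of ₹114,000. Marit, Aoife, Winona, Tamsin, Niko, and Gustav each take ₹114,000. The remaining share for the deceased Marisol (₹114,000) is carried to the next generation.
That pool (₹114,000) is divided at the great-grandchildren's generation equally among Vikram and Sione: ₹57,000 each.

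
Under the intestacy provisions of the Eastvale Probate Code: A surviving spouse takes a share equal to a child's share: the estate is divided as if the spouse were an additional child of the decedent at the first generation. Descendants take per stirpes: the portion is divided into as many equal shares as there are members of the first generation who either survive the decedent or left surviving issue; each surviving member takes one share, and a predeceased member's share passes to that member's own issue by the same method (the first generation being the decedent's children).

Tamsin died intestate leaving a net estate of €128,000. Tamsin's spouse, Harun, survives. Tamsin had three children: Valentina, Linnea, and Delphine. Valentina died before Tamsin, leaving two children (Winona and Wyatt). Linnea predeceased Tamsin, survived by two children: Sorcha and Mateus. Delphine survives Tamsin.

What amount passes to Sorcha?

Sorcha receives €16,000.

The spouse counts as an additional share at the children's level, so there are 4 primary shares of €32,000. Harun takes one such share (€32,000).
The children's combined portion (€96,000) is divided into 3 shares of €32,000: Delphine takes €32,000; Valentina's €32,000 share passes to Valentina's issue; Linnea's €32,000 share passes to Linnea's issue.
Valentina's share (€32,000) is divided into 2 shares of €16,000: Winona and Wyatt each take €16,000.
Linnea's share (€32,000) is divided into 2 shares of €16,000: Sorcha and Mateus each take €16,000.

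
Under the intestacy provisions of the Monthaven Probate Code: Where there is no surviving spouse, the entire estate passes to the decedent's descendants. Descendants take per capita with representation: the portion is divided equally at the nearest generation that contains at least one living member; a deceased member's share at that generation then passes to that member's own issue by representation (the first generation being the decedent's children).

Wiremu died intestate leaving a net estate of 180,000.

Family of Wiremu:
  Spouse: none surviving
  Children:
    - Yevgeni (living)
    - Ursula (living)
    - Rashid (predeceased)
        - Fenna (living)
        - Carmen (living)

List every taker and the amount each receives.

Yevgeni: 60,000; Ursula: 60,000; Fenna: 30,000; Carmen: 30,000

The entire 180,000 passes to the descendants.
That amount (180,000) is divided into 3 shares of 60,000: Yevgeni and Ursula each take 60,000; Rashid's 60,000 share passes to Rashid's issue.
Rashid's share (60,000) is divided into 2 shares of 30,000: Fenna and Carmen each take 30,000.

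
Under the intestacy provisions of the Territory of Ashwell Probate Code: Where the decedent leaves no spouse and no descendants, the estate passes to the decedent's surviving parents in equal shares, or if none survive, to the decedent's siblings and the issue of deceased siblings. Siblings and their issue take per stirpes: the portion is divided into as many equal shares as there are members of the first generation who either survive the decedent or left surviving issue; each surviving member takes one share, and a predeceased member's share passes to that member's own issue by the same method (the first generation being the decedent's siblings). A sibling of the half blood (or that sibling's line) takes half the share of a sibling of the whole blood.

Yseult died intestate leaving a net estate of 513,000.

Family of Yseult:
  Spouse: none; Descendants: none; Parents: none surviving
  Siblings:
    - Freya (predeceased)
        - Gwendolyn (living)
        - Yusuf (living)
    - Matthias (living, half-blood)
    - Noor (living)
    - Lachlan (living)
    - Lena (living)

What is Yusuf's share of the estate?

Yusuf receives 57,000.

The entire 513,000 passes to the siblings and their issue.
Counting each half-blood sibling's line as half a unit, there are 9/2 units in 513,000, so one unit is 114,000. Whole-blood lines (Freya, Noor, Lachlan, and Lena) take 114,000 each; half-blood lines (Matthias) take 57,000 each.
Freya's share (114,000) is divided into 2 shares of 57,000: Gwendolyn and Yusuf each take 57,000.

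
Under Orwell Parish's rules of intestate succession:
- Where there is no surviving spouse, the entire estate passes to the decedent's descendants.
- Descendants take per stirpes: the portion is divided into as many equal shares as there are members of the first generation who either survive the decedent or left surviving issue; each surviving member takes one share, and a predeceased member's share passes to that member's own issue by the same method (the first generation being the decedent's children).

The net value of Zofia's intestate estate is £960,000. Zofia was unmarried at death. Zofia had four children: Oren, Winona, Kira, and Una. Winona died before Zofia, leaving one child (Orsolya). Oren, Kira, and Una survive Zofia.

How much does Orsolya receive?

Orsolya receives £240,000.

The entire £960,000 passes to the descendants.
That amount (£960,000) is divided into 4 shares of £240,000: Oren, Kira, and Una each take £240,000; Winona's £240,000 share passes to Winona's issue.
Winona's share (£240,000) passes entirely to Orsolya.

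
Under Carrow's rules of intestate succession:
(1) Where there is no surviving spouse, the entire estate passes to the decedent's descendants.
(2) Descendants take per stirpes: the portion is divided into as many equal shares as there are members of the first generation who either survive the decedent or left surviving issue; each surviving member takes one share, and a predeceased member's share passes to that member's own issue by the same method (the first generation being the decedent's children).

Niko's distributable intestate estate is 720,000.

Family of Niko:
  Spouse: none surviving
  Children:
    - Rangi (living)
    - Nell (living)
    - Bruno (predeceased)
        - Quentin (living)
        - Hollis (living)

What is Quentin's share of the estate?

Quentin receives 120,000.

The entire 720,000 passes to the descendants.
That amount (720,000) is divided into 3 shares of 240,000: Rangi and Nell each take 240,000; Bruno's 240,000 share passes to Bruno's issue.
Bruno's share (240,000) is divided into 2 shares of 120,000: Quentin and Hollis each take 120,000.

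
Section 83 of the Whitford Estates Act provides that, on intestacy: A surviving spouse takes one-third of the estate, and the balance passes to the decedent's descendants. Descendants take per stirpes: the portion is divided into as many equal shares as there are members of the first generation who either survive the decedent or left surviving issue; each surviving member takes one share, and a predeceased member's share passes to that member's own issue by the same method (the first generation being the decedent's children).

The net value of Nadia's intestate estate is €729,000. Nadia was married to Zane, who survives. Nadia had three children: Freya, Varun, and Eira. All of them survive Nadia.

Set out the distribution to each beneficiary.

Zane: €243,000; Freya: €162,000; Varun: €162,000; Eira: €162,000

Zane takes one-third of €729,000 = €243,000. The remaining €486,000 passes to the descendants.
The descendants' portion (€486,000) is divided into 3 shares of €162,000: Freya, Varun, and Eira each take €162,000.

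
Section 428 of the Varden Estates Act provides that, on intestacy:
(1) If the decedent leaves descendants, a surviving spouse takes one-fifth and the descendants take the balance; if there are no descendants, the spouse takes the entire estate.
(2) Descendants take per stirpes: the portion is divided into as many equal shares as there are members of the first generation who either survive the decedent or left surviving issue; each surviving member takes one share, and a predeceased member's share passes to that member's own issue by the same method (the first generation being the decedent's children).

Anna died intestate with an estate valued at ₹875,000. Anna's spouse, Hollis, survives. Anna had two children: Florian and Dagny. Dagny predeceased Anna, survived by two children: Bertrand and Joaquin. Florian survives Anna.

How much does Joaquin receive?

Joaquin receives ₹175,000.

Hollis takes one-fifth of ₹875,000 = ₹175,000. The remaining ₹700,000 passes to the descendants.
The descendants' portion (₹700,000) is divided into 2 shares of ₹350,000: Florian takes ₹350,000; Dagny's ₹350,000 share passes to Dagny's issue.
Dagny's share (₹350,000) is divided into 2 shares of ₹175,000: Bertrand and Joaquin each take ₹175,000.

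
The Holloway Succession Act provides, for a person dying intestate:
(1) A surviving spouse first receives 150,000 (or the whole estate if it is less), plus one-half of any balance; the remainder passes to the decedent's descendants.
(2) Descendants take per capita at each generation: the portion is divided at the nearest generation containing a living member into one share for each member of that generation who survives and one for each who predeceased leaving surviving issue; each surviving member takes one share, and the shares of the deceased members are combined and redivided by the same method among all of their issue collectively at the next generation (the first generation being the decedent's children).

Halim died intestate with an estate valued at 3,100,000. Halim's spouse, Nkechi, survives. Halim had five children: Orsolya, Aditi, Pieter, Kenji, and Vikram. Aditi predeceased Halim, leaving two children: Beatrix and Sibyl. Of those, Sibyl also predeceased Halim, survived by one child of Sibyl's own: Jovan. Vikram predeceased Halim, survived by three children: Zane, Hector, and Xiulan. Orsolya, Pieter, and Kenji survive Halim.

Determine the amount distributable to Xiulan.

Nkechi first takes 150,000, leaving a balance of 2,950,000. Nkechi then takes one-half of the balance (1,475,000), for a total of 1,625,000. The remaining 1,475,000 passes to the descendants.
The descendants' portion (1,475,000) is divided at the children's generation into 5 shares of 295,000. Orsolya, Pieter, and Kenji each take 295,000. The 2 shares of the deceased (Aditi and Vikram) are combined into a pool of 590,000.
That pool (590,000) is divided at the grandchildren's generation into 5 shares of 118,000. Beatrix, Zane, Hector, and Xiulan each take 118,000. The remaining share for the deceased Sibyl (118,000) is carried to the next generation.
That pool (118,000) passes entirely to Jovan, the sole taker at the great-grandchildren's generation.

Xiulan receives 118,000.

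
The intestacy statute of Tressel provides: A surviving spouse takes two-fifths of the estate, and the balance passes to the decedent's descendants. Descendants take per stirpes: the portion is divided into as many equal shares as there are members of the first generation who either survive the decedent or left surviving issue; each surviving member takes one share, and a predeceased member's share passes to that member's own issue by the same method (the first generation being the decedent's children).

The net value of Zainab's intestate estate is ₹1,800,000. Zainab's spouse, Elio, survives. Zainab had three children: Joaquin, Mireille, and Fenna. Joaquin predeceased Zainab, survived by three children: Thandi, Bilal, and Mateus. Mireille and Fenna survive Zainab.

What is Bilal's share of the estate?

Elio takes two-fifths of ₹1,800,000 = ₹720,000. The remaining ₹1,080,000 passes to the descendants.
The descendants' portion (₹1,080,000) is divided into 3 shares of ₹360,000: Mireille and Fenna each take ₹360,000; Joaquin's ₹360,000 share passes to Joaquin's issue.
Joaquin's share (₹360,000) is divided into 3 shares of ₹120,000: Thandi, Bilal, and Mateus each take ₹120,000.

Bilal receives ₹120,000.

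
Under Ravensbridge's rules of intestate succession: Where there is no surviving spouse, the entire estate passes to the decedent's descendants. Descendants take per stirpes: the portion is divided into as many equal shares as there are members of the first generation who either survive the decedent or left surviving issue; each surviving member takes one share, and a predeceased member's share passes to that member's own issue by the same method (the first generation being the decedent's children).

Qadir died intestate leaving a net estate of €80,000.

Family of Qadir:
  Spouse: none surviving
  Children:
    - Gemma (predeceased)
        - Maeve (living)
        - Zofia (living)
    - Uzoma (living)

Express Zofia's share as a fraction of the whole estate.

The entire €80,000 passes to the descendants.
That amount (€80,000) is divided into 2 shares of €40,000: Uzoma takes €40,000; Gemma's €40,000 share passes to Gemma's issue.
Gemma's share (€40,000) is divided into 2 shares of €20,000: Maeve and Zofia each take €20,000.

Zofia receives 1/4 of the estate.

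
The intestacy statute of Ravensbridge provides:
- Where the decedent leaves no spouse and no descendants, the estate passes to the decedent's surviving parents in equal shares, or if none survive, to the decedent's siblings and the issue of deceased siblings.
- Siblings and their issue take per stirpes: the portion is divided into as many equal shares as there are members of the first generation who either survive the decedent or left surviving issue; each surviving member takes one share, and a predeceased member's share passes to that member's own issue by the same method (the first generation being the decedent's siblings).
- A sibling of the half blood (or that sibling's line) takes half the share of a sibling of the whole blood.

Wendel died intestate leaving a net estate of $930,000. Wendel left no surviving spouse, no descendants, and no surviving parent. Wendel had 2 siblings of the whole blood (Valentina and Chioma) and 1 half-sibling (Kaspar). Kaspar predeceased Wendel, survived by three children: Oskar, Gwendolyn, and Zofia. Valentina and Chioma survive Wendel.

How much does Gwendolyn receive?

The entire $930,000 passes to the siblings and their issue.
Counting each half-blood sibling's line as half a unit, there are 5/2 units in $930,000, so one unit is $372,000. Whole-blood lines (Valentina and Chioma) take $372,000 each; half-blood lines (Kaspar) take $186,000 each.
Kaspar's share ($186,000) is divided into 3 shares of $62,000: Oskar, Gwendolyn, and Zofia each take $62,000.

Gwendolyn receives $62,000.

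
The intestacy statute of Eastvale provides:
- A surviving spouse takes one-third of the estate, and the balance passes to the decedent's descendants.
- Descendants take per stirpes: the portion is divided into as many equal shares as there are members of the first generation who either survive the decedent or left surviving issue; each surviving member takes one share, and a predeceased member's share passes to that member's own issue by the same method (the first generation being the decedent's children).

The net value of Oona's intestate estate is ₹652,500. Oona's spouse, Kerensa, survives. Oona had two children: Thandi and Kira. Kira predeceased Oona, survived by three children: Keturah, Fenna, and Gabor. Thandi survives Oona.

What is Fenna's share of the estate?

Fenna receives ₹72,500.

Kerensa takes one-third of ₹652,500 = ₹217,500. The remaining ₹435,000 passes to the descendants.
The descendants' portion (₹435,000) is divided into 2 shares of ₹217,500: Thandi takes ₹217,500; Kira's ₹217,500 share passes to Kira's issue.
Kira's share (₹217,500) is divided into 3 shares of ₹72,500: Keturah, Fenna, and Gabor each take ₹72,500.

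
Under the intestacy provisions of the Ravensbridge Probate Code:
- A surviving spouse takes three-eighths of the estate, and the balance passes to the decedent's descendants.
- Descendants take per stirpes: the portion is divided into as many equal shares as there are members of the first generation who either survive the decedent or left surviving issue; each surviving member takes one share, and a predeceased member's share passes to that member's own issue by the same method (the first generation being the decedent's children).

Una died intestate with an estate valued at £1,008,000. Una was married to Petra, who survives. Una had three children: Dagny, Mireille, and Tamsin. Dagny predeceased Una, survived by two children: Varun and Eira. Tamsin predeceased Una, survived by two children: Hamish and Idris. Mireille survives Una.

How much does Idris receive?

Petra takes three-eighths of £1,008,000 = £378,000. The remaining £630,000 passes to the descendants.
The descendants' portion (£630,000) is divided into 3 shares of £210,000: Mireille takes £210,000; Dagny's £210,000 share passes to Dagny's issue; Tamsin's £210,000 share passes to Tamsin's issue.
Dagny's share (£210,000) is divided into 2 shares of £105,000: Varun and Eira each take £105,000.
Tamsin's share (£210,000) is divided into 2 shares of £105,000: Hamish and Idris each take £105,000.

Idris receives £105,000.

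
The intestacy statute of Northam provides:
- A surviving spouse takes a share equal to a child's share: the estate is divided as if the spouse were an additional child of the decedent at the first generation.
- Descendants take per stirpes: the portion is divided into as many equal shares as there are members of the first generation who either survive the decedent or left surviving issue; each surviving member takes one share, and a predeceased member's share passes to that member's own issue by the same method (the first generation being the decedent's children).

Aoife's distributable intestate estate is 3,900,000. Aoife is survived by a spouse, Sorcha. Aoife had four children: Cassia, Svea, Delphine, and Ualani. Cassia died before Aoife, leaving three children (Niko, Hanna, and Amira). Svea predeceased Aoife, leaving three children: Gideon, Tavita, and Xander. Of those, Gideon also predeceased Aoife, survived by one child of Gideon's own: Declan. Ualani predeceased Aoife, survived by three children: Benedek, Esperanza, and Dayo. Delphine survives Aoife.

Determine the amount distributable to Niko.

The spouse counts as an additional share at the children's level, so there are 5 primary shares of 780,000. Sorcha takes one such share (780,000).
The children's combined portion (3,120,000) is divided into 4 shares of 780,000: Delphine takes 780,000; Cassia's 780,000 share passes to Cassia's issue; Svea's 780,000 share passes to Svea's issue; Ualani's 780,000 share passes to Ualani's issue.
Cassia's share (780,000) is divided into 3 shares of 260,000: Niko, Hanna, and Amira each take 260,000.
Svea's share (780,000) is divided into 3 shares of 260,000: Tavita and Xander each take 260,000; Gideon's 260,000 share passes to Gideon's issue.
Gideon's share (260,000) passes entirely to Declan.
Ualani's share (780,000) is divided into 3 shares of 260,000: Benedek, Esperanza, and Dayo each take 260,000.

Niko receives 260,000.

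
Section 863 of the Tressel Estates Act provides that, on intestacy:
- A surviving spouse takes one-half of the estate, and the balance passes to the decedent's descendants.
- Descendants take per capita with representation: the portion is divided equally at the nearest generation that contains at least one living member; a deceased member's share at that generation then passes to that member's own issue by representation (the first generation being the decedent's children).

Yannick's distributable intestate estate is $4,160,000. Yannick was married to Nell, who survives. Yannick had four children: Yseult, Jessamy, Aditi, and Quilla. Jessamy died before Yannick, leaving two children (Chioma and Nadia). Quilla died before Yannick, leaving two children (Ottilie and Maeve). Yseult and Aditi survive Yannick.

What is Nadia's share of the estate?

Nell takes one-half of $4,160,000 = $2,080,000. The remaining $2,080,000 passes to the descendants.
The descendants' portion ($2,080,000) is divided into 4 shares of $520,000: Yseult and Aditi each take $520,000; Jessamy's $520,000 share passes to Jessamy's issue; Quilla's $520,000 share passes to Quilla's issue.
Jessamy's share ($520,000) is divided into 2 shares of $260,000: Chioma and Nadia each take $260,000.
Quilla's share ($520,000) is divided into 2 shares of $260,000: Ottilie and Maeve each take $260,000.

Nadia receives $260,000.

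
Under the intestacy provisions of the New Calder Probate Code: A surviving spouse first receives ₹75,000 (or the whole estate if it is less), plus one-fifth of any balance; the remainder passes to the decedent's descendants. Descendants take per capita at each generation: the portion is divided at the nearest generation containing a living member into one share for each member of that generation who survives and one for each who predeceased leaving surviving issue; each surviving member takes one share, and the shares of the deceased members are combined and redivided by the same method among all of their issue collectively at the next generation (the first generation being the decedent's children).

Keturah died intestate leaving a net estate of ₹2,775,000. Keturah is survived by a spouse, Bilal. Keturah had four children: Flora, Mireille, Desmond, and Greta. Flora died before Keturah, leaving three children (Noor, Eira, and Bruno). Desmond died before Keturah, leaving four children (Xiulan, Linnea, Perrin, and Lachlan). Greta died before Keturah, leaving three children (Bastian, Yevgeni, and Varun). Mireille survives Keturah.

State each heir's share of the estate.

Bilal: ₹615,000; Noor: ₹162,000; Eira: ₹162,000; Bruno: ₹162,000; Mireille: ₹540,000; Xiulan: ₹162,000; Linnea: ₹162,000; Perrin: ₹162,000; Lachlan: ₹162,000; Bastian: ₹162,000; Yevgeni: ₹162,000; Varun: ₹162,000

Bilal first takes ₹75,000, leaving a balance of ₹2,700,000. Bilal then takes one-fifth of the balance (₹540,000), for a total of ₹615,000. The remaining ₹2,160,000 passes to the descendants.
The descendants' portion (₹2,160,000) is divided at the children's generation into 4 shares of ₹540,000. Mireille takes ₹540,000. The 3 shares of the deceased (Flora, Desmond, and Greta) are combined into a pool of ₹1,620,000.
That pool (₹1,620,000) is divided at the grandchildren's generation equally among Noor, Eira, Bruno, Xiulan, Linnea, Perrin, Lachlan, Bastian, Yevgeni, and Varun: ₹162,000 each.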